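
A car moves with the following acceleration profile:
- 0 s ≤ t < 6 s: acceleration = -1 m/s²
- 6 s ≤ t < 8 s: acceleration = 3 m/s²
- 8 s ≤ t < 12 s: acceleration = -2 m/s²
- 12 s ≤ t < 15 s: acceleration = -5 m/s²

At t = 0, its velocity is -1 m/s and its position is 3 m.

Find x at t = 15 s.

-98.5 m

On each constant-a segment, Δv = aΔt and Δx = v₀Δt + ½aΔt²; chain segment to segment.
0–6 s: v starts -1 m/s; Δx = -1·6 + ½·-1·6² = -24 m; v ends -7 m/s.
6–8 s: v starts -7 m/s; Δx = -7·2 + ½·3·2² = -8 m; v ends -1 m/s.
8–12 s: v starts -1 m/s; Δx = -1·4 + ½·-2·4² = -20 m; v ends -9 m/s.
12–15 s: v starts -9 m/s; Δx = -9·3 + ½·-5·3² = -49.5 m; v ends -24 m/s.
x(15) = 3 + Σ Δx = -98.5 m.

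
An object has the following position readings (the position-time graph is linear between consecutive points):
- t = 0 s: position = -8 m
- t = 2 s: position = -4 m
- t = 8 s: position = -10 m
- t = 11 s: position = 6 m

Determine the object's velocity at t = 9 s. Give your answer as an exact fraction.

16/3 m/s

Velocity is the slope of the x-t graph on 8–11 s: (6 − -10)/(11 − 8) = 16/3 m/s.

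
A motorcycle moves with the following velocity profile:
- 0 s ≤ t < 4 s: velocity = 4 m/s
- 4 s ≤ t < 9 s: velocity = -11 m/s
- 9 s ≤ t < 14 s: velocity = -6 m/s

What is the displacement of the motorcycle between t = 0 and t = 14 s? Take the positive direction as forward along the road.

-69 m

Net displacement equals the area under the velocity-time graph (areas below the axis count negative).
0–4 s: 4 × 4 = 16 m
4–9 s: -11 × 5 = -55 m
9–14 s: -6 × 5 = -30 m
Net displacement = -69 m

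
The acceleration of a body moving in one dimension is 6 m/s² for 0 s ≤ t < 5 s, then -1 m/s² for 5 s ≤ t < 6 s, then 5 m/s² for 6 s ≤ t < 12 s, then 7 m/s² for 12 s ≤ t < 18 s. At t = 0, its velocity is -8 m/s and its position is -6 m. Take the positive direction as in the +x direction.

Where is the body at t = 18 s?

On each constant-a segment, Δv = aΔt and Δx = v₀Δt + ½aΔt²; chain segment to segment.
0–5 s: v starts -8 m/s; Δx = -8·5 + ½·6·5² = 35 m; v ends 22 m/s.
5–6 s: v starts 22 m/s; Δx = 22·1 + ½·-1·1² = 21.5 m; v ends 21 m/s.
6–12 s: v starts 21 m/s; Δx = 21·6 + ½·5·6² = 216 m; v ends 51 m/s.
12–18 s: v starts 51 m/s; Δx = 51·6 + ½·7·6² = 432 m; v ends 93 m/s.
x(18) = -6 + Σ Δx = 698.5 m.

698.5 m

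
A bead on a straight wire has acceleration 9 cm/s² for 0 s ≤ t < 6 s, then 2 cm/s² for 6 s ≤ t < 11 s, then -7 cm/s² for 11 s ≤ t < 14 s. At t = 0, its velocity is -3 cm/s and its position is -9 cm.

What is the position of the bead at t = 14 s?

566.5 cm

On each constant-a segment, Δv = aΔt and Δx = v₀Δt + ½aΔt²; chain segment to segment.
0–6 s: v starts -3 cm/s; Δx = -3·6 + ½·9·6² = 144 cm; v ends 51 cm/s.
6–11 s: v starts 51 cm/s; Δx = 51·5 + ½·2·5² = 280 cm; v ends 61 cm/s.
11–14 s: v starts 61 cm/s; Δx = 61·3 + ½·-7·3² = 151.5 cm; v ends 40 cm/s.
x(14) = -9 + Σ Δx = 566.5 cm.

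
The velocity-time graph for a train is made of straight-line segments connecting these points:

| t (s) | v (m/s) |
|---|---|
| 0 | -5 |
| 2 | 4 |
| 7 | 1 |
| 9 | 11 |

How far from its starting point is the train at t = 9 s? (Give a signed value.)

23.5 m

Net displacement equals the area under the velocity-time graph (areas below the axis count negative).
0–2 s: ½(-5 + 4)(2) = -1 m
2–7 s: ½(4 + 1)(5) = 12.5 m
7–9 s: ½(1 + 11)(2) = 12 m
Net displacement = 23.5 m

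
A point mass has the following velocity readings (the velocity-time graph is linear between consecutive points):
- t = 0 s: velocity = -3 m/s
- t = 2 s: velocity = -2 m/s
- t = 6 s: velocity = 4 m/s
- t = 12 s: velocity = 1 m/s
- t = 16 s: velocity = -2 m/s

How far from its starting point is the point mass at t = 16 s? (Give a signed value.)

Net displacement equals the area under the velocity-time graph (areas below the axis count negative).
0–2 s: ½(-3 + -2)(2) = -5 m
2–6 s: ½(-2 + 4)(4) = 4 m
6–12 s: ½(4 + 1)(6) = 15 m
12–16 s: ½(1 + -2)(4) = -2 m
Net displacement = 12 m

12 m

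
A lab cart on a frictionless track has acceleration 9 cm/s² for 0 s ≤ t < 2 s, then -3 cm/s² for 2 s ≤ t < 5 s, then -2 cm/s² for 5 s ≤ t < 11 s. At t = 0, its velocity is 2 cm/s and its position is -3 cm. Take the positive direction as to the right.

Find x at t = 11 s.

On each constant-a segment, Δv = aΔt and Δx = v₀Δt + ½aΔt²; chain segment to segment.
0–2 s: v starts 2 cm/s; Δx = 2·2 + ½·9·2² = 22 cm; v ends 20 cm/s.
2–5 s: v starts 20 cm/s; Δx = 20·3 + ½·-3·3² = 46.5 cm; v ends 11 cm/s.
5–11 s: v starts 11 cm/s; Δx = 11·6 + ½·-2·6² = 30 cm; v ends -1 cm/s.
x(11) = -3 + Σ Δx = 95.5 cm.

95.5 cm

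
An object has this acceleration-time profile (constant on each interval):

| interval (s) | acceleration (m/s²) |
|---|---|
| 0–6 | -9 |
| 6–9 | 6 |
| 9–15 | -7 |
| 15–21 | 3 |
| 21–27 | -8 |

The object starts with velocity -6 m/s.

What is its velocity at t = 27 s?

Δv equals the area under the a-t graph; then v = v₀ + Δv.
0–6 s: -9 × 6 = -54 m/s
6–9 s: 6 × 3 = 18 m/s
9–15 s: -7 × 6 = -42 m/s
15–21 s: 3 × 6 = 18 m/s
21–27 s: -8 × 6 = -48 m/s
Δv = -108 m/s, so v(27) = -6 + (-108) = -114 m/s.

-114 m/s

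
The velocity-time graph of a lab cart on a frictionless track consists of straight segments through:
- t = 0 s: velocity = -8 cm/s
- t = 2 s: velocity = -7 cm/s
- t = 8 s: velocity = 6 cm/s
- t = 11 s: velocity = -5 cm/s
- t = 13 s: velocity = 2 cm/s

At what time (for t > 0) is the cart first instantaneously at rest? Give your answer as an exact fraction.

v changes sign on 2–8 s (from -7 to 6); the graph is linear there, so v = 0 at t = 2 + (7)·(8 − 2)/(6 − -7) = 68/13 s.

t = 68/13 s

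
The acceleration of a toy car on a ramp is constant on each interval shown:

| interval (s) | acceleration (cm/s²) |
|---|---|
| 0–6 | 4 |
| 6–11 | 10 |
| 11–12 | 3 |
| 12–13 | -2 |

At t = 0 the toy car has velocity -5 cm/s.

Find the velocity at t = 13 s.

Δv equals the area under the a-t graph; then v = v₀ + Δv.
0–6 s: 4 × 6 = 24 cm/s
6–11 s: 10 × 5 = 50 cm/s
11–12 s: 3 × 1 = 3 cm/s
12–13 s: -2 × 1 = -2 cm/s
Δv = 75 cm/s, so v(13) = -5 + (75) = 70 cm/s.

70 cm/s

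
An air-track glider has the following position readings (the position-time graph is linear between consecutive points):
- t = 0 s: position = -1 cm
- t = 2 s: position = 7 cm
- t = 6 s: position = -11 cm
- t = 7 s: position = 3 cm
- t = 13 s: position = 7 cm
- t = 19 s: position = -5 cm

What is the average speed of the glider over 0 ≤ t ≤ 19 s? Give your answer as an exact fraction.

Average speed = (total path length)/(elapsed time); on a piecewise-linear x-t graph the path length is Σ|Δx|.
0–2 s: |Δx| = |7 − -1| = 8 cm
2–6 s: |Δx| = |-11 − 7| = 18 cm
6–7 s: |Δx| = |3 − -11| = 14 cm
7–13 s: |Δx| = |7 − 3| = 4 cm
13–19 s: |Δx| = |-5 − 7| = 12 cm
Total path = 56 cm; average speed = 56/19 = 56/19 cm/s.

56/19 cm/s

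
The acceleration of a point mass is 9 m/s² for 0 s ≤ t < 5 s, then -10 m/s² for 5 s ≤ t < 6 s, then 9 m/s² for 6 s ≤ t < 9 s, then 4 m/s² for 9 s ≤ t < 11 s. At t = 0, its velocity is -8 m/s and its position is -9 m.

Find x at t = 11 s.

On each constant-a segment, Δv = aΔt and Δx = v₀Δt + ½aΔt²; chain segment to segment.
0–5 s: v starts -8 m/s; Δx = -8·5 + ½·9·5² = 72.5 m; v ends 37 m/s.
5–6 s: v starts 37 m/s; Δx = 37·1 + ½·-10·1² = 32 m; v ends 27 m/s.
6–9 s: v starts 27 m/s; Δx = 27·3 + ½·9·3² = 121.5 m; v ends 54 m/s.
9–11 s: v starts 54 m/s; Δx = 54·2 + ½·4·2² = 116 m; v ends 62 m/s.
x(11) = -9 + Σ Δx = 333 m.

333 m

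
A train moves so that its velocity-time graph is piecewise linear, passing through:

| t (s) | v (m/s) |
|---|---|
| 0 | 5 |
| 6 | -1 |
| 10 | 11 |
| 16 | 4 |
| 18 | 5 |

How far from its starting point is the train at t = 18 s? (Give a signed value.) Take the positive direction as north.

Net displacement equals the area under the velocity-time graph (areas below the axis count negative).
0–6 s: ½(5 + -1)(6) = 12 m
6–10 s: ½(-1 + 11)(4) = 20 m
10–16 s: ½(11 + 4)(6) = 45 m
16–18 s: ½(4 + 5)(2) = 9 m
Net displacement = 86 m

86 m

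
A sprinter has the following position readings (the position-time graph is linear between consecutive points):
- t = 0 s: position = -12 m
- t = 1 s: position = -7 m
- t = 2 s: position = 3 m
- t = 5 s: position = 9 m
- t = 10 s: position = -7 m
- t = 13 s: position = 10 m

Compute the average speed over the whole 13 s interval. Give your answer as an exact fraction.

54/13 m/s

Average speed = (total path length)/(elapsed time); on a piecewise-linear x-t graph the path length is Σ|Δx|.
0–1 s: |Δx| = |-7 − -12| = 5 m
1–2 s: |Δx| = |3 − -7| = 10 m
2–5 s: |Δx| = |9 − 3| = 6 m
5–10 s: |Δx| = |-7 − 9| = 16 m
10–13 s: |Δx| = |10 − -7| = 17 m
Total path = 54 m; average speed = 54/13 = 54/13 m/s.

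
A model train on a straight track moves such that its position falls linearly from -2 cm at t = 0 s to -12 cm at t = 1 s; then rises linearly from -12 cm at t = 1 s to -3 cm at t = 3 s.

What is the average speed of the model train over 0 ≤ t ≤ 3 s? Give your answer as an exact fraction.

Average speed = (total path length)/(elapsed time); on a piecewise-linear x-t graph the path length is Σ|Δx|.
0–1 s: |Δx| = |-12 − -2| = 10 cm
1–3 s: |Δx| = |-3 − -12| = 9 cm
Total path = 19 cm; average speed = 19/3 = 19/3 cm/s.

19/3 cm/s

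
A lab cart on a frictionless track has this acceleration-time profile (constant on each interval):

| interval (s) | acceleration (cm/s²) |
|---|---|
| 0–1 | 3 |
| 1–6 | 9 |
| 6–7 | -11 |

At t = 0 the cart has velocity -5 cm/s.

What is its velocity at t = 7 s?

32 cm/s

Δv equals the area under the a-t graph; then v = v₀ + Δv.
0–1 s: 3 × 1 = 3 cm/s
1–6 s: 9 × 5 = 45 cm/s
6–7 s: -11 × 1 = -11 cm/s
Δv = 37 cm/s, so v(7) = -5 + (37) = 32 cm/s.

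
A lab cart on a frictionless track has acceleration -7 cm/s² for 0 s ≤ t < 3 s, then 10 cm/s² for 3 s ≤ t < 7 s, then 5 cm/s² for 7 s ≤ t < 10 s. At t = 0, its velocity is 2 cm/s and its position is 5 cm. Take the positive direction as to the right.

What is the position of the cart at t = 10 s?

On each constant-a segment, Δv = aΔt and Δx = v₀Δt + ½aΔt²; chain segment to segment.
0–3 s: v starts 2 cm/s; Δx = 2·3 + ½·-7·3² = -25.5 cm; v ends -19 cm/s.
3–7 s: v starts -19 cm/s; Δx = -19·4 + ½·10·4² = 4 cm; v ends 21 cm/s.
7–10 s: v starts 21 cm/s; Δx = 21·3 + ½·5·3² = 85.5 cm; v ends 36 cm/s.
x(10) = 5 + Σ Δx = 69 cm.

69 cm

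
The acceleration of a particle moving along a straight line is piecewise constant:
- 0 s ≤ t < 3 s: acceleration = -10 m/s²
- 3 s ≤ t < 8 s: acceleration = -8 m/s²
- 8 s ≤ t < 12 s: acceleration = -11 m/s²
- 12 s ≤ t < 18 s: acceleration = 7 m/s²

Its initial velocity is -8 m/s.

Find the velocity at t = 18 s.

Δv equals the area under the a-t graph; then v = v₀ + Δv.
0–3 s: -10 × 3 = -30 m/s
3–8 s: -8 × 5 = -40 m/s
8–12 s: -11 × 4 = -44 m/s
12–18 s: 7 × 6 = 42 m/s
Δv = -72 m/s, so v(18) = -8 + (-72) = -80 m/s.

-80 m/s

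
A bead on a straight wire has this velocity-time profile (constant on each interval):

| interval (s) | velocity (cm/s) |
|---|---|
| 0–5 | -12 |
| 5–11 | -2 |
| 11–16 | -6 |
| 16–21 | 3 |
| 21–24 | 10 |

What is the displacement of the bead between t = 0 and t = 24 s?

Displacement is the signed area under the v-t curve.
0–5 s: -12 × 5 = -60 cm
5–11 s: -2 × 6 = -12 cm
11–16 s: -6 × 5 = -30 cm
16–21 s: 3 × 5 = 15 cm
21–24 s: 10 × 3 = 30 cm
Net displacement = -57 cm

-57 cm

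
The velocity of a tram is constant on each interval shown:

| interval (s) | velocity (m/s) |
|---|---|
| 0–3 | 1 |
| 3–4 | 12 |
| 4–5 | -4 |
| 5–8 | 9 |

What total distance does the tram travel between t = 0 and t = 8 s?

Distance (not displacement) is the total path length: add the absolute areas under v-t.
0–3 s: |1| × 3 = 3 m
3–4 s: |12| × 1 = 12 m
4–5 s: |-4| × 1 = 4 m
5–8 s: |9| × 3 = 27 m
Total distance = 46 m

46 m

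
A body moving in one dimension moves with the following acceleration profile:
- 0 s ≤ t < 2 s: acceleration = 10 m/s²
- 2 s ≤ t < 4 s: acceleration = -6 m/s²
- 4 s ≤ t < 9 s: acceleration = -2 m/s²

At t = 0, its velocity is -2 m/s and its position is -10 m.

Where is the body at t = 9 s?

On each constant-a segment, Δv = aΔt and Δx = v₀Δt + ½aΔt²; chain segment to segment.
0–2 s: v starts -2 m/s; Δx = -2·2 + ½·10·2² = 16 m; v ends 18 m/s.
2–4 s: v starts 18 m/s; Δx = 18·2 + ½·-6·2² = 24 m; v ends 6 m/s.
4–9 s: v starts 6 m/s; Δx = 6·5 + ½·-2·5² = 5 m; v ends -4 m/s.
x(9) = -10 + Σ Δx = 35 m.

35 m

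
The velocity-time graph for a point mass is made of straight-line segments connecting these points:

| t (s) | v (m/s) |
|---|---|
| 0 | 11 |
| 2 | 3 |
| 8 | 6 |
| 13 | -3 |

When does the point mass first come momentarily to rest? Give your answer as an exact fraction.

v changes sign on 8–13 s (from 6 to -3); the graph is linear there, so v = 0 at t = 8 + (-6)·(13 − 8)/(-3 − 6) = 34/3 s.

t = 34/3 s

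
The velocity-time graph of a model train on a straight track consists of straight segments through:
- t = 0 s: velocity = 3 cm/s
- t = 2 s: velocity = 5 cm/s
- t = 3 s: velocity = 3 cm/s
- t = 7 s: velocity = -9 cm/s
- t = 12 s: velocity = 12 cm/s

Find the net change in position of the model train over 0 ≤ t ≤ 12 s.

7.5 cm

Displacement is the signed area under the v-t curve.
0–2 s: ½(3 + 5)(2) = 8 cm
2–3 s: ½(5 + 3)(1) = 4 cm
3–7 s: ½(3 + -9)(4) = -12 cm
7–12 s: ½(-9 + 12)(5) = 7.5 cm
Net displacement = 7.5 cm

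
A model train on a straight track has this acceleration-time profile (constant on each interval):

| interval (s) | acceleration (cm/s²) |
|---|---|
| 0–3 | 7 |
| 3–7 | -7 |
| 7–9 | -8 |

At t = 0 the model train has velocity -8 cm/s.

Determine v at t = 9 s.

Δv equals the area under the a-t graph; then v = v₀ + Δv.
0–3 s: 7 × 3 = 21 cm/s
3–7 s: -7 × 4 = -28 cm/s
7–9 s: -8 × 2 = -16 cm/s
Δv = -23 cm/s, so v(9) = -8 + (-23) = -31 cm/s.

-31 cm/s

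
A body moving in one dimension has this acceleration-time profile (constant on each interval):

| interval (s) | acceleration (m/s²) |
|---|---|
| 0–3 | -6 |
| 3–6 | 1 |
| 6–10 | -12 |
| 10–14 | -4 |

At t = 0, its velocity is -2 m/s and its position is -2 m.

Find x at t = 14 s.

On each constant-a segment, Δv = aΔt and Δx = v₀Δt + ½aΔt²; chain segment to segment.
0–3 s: v starts -2 m/s; Δx = -2·3 + ½·-6·3² = -33 m; v ends -20 m/s.
3–6 s: v starts -20 m/s; Δx = -20·3 + ½·1·3² = -55.5 m; v ends -17 m/s.
6–10 s: v starts -17 m/s; Δx = -17·4 + ½·-12·4² = -164 m; v ends -65 m/s.
10–14 s: v starts -65 m/s; Δx = -65·4 + ½·-4·4² = -292 m; v ends -81 m/s.
x(14) = -2 + Σ Δx = -546.5 m.

-546.5 m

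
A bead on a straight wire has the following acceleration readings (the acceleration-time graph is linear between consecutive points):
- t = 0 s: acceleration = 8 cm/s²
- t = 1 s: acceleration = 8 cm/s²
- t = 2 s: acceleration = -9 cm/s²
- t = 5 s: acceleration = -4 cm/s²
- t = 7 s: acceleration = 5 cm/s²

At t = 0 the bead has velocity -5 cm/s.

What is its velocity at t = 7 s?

Δv equals the area under the a-t graph; then v = v₀ + Δv.
0–1 s: 8 × 1 = 8 cm/s
1–2 s: ½(8 + -9)(1) = -0.5 cm/s
2–5 s: ½(-9 + -4)(3) = -19.5 cm/s
5–7 s: ½(-4 + 5)(2) = 1 cm/s
Δv = -11 cm/s, so v(7) = -5 + (-11) = -16 cm/s.

-16 cm/s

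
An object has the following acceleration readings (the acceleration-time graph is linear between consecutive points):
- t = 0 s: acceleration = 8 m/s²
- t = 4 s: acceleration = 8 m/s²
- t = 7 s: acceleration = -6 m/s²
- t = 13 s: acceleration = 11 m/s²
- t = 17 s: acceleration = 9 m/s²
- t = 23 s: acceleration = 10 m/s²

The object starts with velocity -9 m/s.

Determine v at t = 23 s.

138 m/s

Δv equals the area under the a-t graph; then v = v₀ + Δv.
0–4 s: 8 × 4 = 32 m/s
4–7 s: ½(8 + -6)(3) = 3 m/s
7–13 s: ½(-6 + 11)(6) = 15 m/s
13–17 s: ½(11 + 9)(4) = 40 m/s
17–23 s: ½(9 + 10)(6) = 57 m/s
Δv = 147 m/s, so v(23) = -9 + (147) = 138 m/s.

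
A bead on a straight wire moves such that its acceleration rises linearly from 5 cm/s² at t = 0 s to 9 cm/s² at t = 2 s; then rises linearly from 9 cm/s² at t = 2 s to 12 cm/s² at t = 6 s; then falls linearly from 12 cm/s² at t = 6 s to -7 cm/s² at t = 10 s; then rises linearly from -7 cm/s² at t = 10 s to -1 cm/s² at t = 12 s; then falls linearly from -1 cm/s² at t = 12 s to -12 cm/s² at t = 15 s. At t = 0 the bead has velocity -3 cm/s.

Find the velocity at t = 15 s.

35.5 cm/s

Δv equals the area under the a-t graph; then v = v₀ + Δv.
0–2 s: ½(5 + 9)(2) = 14 cm/s
2–6 s: ½(9 + 12)(4) = 42 cm/s
6–10 s: ½(12 + -7)(4) = 10 cm/s
10–12 s: ½(-7 + -1)(2) = -8 cm/s
12–15 s: ½(-1 + -12)(3) = -19.5 cm/s
Δv = 38.5 cm/s, so v(15) = -3 + (38.5) = 35.5 cm/s.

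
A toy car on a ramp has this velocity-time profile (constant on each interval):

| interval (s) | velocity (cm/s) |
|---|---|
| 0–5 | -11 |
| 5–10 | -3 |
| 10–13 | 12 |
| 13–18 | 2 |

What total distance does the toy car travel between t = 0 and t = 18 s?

116 cm

Distance (not displacement) is the total path length: add the absolute areas under v-t.
0–5 s: |-11| × 5 = 55 cm
5–10 s: |-3| × 5 = 15 cm
10–13 s: |12| × 3 = 36 cm
13–18 s: |2| × 5 = 10 cm
Total distance = 116 cm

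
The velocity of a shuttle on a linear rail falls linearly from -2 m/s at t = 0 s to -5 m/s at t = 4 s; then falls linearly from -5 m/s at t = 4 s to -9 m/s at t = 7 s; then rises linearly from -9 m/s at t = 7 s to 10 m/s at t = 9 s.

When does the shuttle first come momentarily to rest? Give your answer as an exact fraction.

v changes sign on 7–9 s (from -9 to 10); the graph is linear there, so v = 0 at t = 7 + (9)·(9 − 7)/(10 − -9) = 151/19 s.

t = 151/19 s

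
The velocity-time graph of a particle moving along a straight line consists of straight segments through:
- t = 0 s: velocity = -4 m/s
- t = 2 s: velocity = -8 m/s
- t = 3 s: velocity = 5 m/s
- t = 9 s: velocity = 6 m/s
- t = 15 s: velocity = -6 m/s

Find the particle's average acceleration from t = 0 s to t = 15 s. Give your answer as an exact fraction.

-2/15 m/s²

Average acceleration = Δv/Δt = (-6 − -4)/(15 − 0) = -2/15 m/s².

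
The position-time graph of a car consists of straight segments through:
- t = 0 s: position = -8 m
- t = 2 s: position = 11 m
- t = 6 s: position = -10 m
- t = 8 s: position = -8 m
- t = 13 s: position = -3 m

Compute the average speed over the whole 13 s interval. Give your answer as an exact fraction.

Average speed = (total path length)/(elapsed time); on a piecewise-linear x-t graph the path length is Σ|Δx|.
0–2 s: |Δx| = |11 − -8| = 19 m
2–6 s: |Δx| = |-10 − 11| = 21 m
6–8 s: |Δx| = |-8 − -10| = 2 m
8–13 s: |Δx| = |-3 − -8| = 5 m
Total path = 47 m; average speed = 47/13 = 47/13 m/s.

47/13 m/s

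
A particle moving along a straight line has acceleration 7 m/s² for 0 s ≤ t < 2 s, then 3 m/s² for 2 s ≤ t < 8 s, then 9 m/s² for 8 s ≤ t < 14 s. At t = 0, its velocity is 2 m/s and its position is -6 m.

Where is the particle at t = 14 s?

On each constant-a segment, Δv = aΔt and Δx = v₀Δt + ½aΔt²; chain segment to segment.
0–2 s: v starts 2 m/s; Δx = 2·2 + ½·7·2² = 18 m; v ends 16 m/s.
2–8 s: v starts 16 m/s; Δx = 16·6 + ½·3·6² = 150 m; v ends 34 m/s.
8–14 s: v starts 34 m/s; Δx = 34·6 + ½·9·6² = 366 m; v ends 88 m/s.
x(14) = -6 + Σ Δx = 528 m.

528 m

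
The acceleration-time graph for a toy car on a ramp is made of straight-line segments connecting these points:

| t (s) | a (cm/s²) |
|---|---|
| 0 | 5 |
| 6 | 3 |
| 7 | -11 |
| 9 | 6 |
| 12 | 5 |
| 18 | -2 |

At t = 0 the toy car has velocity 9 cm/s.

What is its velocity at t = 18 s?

49.5 cm/s

Δv equals the area under the a-t graph; then v = v₀ + Δv.
0–6 s: ½(5 + 3)(6) = 24 cm/s
6–7 s: ½(3 + -11)(1) = -4 cm/s
7–9 s: ½(-11 + 6)(2) = -5 cm/s
9–12 s: ½(6 + 5)(3) = 16.5 cm/s
12–18 s: ½(5 + -2)(6) = 9 cm/s
Δv = 40.5 cm/s, so v(18) = 9 + (40.5) = 49.5 cm/s.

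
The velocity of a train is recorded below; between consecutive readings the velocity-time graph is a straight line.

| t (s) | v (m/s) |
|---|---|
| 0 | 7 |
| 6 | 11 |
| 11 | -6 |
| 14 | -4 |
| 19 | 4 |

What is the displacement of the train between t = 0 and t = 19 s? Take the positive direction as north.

Displacement is the signed area under the v-t curve.
0–6 s: ½(7 + 11)(6) = 54 m
6–11 s: ½(11 + -6)(5) = 12.5 m
11–14 s: ½(-6 + -4)(3) = -15 m
14–19 s: ½(-4 + 4)(5) = 0 m
Net displacement = 51.5 m

51.5 m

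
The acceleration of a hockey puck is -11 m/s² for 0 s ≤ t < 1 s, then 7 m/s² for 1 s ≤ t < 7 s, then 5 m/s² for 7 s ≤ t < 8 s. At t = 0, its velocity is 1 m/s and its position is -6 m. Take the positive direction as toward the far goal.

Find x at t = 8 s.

90 m

On each constant-a segment, Δv = aΔt and Δx = v₀Δt + ½aΔt²; chain segment to segment.
0–1 s: v starts 1 m/s; Δx = 1·1 + ½·-11·1² = -4.5 m; v ends -10 m/s.
1–7 s: v starts -10 m/s; Δx = -10·6 + ½·7·6² = 66 m; v ends 32 m/s.
7–8 s: v starts 32 m/s; Δx = 32·1 + ½·5·1² = 34.5 m; v ends 37 m/s.
x(8) = -6 + Σ Δx = 90 m.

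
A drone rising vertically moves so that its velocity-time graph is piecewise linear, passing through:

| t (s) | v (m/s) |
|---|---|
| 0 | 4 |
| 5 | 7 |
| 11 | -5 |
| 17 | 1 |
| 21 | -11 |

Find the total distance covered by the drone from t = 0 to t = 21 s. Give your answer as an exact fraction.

Distance (not displacement) is the total path length: add the absolute areas under v-t.
0–5 s: |½(4 + 7)(5)| = 27.5 m
5–11 s: v = 0 at t = 8.5 s; triangle areas 12.25 + 6.25 = 18.5 m
11–17 s: v = 0 at t = 16 s; triangle areas 12.5 + 0.5 = 13 m
17–21 s: v = 0 at t = 52/3 s; triangle areas 1/6 + 121/6 = 61/3 m
Total distance = 238/3 m

238/3 m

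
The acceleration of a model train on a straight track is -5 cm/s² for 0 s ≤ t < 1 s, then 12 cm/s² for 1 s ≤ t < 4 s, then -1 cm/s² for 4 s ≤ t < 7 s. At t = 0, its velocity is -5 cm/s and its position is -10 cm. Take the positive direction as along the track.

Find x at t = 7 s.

80 cm

On each constant-a segment, Δv = aΔt and Δx = v₀Δt + ½aΔt²; chain segment to segment.
0–1 s: v starts -5 cm/s; Δx = -5·1 + ½·-5·1² = -7.5 cm; v ends -10 cm/s.
1–4 s: v starts -10 cm/s; Δx = -10·3 + ½·12·3² = 24 cm; v ends 26 cm/s.
4–7 s: v starts 26 cm/s; Δx = 26·3 + ½·-1·3² = 73.5 cm; v ends 23 cm/s.
x(7) = -10 + Σ Δx = 80 cm.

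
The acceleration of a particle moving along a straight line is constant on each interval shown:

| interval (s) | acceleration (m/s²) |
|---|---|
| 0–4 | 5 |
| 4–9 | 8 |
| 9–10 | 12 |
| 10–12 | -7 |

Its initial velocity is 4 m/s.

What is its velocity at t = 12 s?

Δv equals the area under the a-t graph; then v = v₀ + Δv.
0–4 s: 5 × 4 = 20 m/s
4–9 s: 8 × 5 = 40 m/s
9–10 s: 12 × 1 = 12 m/s
10–12 s: -7 × 2 = -14 m/s
Δv = 58 m/s, so v(12) = 4 + (58) = 62 m/s.

62 m/s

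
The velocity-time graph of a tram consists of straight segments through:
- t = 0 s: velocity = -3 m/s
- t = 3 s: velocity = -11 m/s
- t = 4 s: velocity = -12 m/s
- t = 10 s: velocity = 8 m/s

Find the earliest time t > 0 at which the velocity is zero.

t = 7.6 s

v changes sign on 4–10 s (from -12 to 8); the graph is linear there, so v = 0 at t = 4 + (12)·(10 − 4)/(8 − -12) = 7.6 s.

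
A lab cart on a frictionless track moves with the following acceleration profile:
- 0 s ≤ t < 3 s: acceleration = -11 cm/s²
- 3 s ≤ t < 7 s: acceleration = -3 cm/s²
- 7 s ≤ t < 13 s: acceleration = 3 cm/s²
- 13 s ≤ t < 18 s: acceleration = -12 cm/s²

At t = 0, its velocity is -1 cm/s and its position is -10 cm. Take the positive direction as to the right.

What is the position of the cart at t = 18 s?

-734.5 cm

On each constant-a segment, Δv = aΔt and Δx = v₀Δt + ½aΔt²; chain segment to segment.
0–3 s: v starts -1 cm/s; Δx = -1·3 + ½·-11·3² = -52.5 cm; v ends -34 cm/s.
3–7 s: v starts -34 cm/s; Δx = -34·4 + ½·-3·4² = -160 cm; v ends -46 cm/s.
7–13 s: v starts -46 cm/s; Δx = -46·6 + ½·3·6² = -222 cm; v ends -28 cm/s.
13–18 s: v starts -28 cm/s; Δx = -28·5 + ½·-12·5² = -290 cm; v ends -88 cm/s.
x(18) = -10 + Σ Δx = -734.5 cm.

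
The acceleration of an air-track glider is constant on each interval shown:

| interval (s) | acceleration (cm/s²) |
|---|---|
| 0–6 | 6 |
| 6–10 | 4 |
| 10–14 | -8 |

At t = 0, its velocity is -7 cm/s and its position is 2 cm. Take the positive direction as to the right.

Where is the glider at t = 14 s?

332 cm

On each constant-a segment, Δv = aΔt and Δx = v₀Δt + ½aΔt²; chain segment to segment.
0–6 s: v starts -7 cm/s; Δx = -7·6 + ½·6·6² = 66 cm; v ends 29 cm/s.
6–10 s: v starts 29 cm/s; Δx = 29·4 + ½·4·4² = 148 cm; v ends 45 cm/s.
10–14 s: v starts 45 cm/s; Δx = 45·4 + ½·-8·4² = 116 cm; v ends 13 cm/s.
x(14) = 2 + Σ Δx = 332 cm.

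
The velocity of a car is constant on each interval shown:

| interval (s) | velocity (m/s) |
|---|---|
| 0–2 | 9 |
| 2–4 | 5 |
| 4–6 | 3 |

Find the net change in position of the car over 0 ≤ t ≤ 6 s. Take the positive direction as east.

34 m

Displacement is the signed area under the v-t curve.
0–2 s: 9 × 2 = 18 m
2–4 s: 5 × 2 = 10 m
4–6 s: 3 × 2 = 6 m
Net displacement = 34 m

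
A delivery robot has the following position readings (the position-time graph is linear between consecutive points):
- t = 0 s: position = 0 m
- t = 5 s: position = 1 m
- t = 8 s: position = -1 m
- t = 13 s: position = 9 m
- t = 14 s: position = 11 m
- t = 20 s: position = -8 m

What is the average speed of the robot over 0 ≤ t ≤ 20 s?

1.7 m/s

Average speed = (total path length)/(elapsed time); on a piecewise-linear x-t graph the path length is Σ|Δx|.
0–5 s: |Δx| = |1 − 0| = 1 m
5–8 s: |Δx| = |-1 − 1| = 2 m
8–13 s: |Δx| = |9 − -1| = 10 m
13–14 s: |Δx| = |11 − 9| = 2 m
14–20 s: |Δx| = |-8 − 11| = 19 m
Total path = 34 m; average speed = 34/20 = 1.7 m/s.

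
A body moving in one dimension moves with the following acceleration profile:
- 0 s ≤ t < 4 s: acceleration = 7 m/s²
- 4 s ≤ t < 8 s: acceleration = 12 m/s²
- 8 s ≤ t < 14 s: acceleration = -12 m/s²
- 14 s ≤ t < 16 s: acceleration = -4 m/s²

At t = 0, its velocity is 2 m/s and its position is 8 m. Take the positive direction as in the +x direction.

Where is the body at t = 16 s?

On each constant-a segment, Δv = aΔt and Δx = v₀Δt + ½aΔt²; chain segment to segment.
0–4 s: v starts 2 m/s; Δx = 2·4 + ½·7·4² = 64 m; v ends 30 m/s.
4–8 s: v starts 30 m/s; Δx = 30·4 + ½·12·4² = 216 m; v ends 78 m/s.
8–14 s: v starts 78 m/s; Δx = 78·6 + ½·-12·6² = 252 m; v ends 6 m/s.
14–16 s: v starts 6 m/s; Δx = 6·2 + ½·-4·2² = 4 m; v ends -2 m/s.
x(16) = 8 + Σ Δx = 544 m.

544 m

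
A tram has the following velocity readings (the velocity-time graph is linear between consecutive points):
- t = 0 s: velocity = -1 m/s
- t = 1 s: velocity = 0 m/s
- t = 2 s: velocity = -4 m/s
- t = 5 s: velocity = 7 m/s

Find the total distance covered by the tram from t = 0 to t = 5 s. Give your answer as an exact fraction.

Total distance travelled is ∫|v| dt — sum the magnitudes of each area piece.
0–1 s: |½(-1 + 0)(1)| = 0.5 m
1–2 s: |½(0 + -4)(1)| = 2 m
2–5 s: v = 0 at t = 34/11 s; triangle areas 24/11 + 147/22 = 195/22 m
Total distance = 125/11 m

125/11 m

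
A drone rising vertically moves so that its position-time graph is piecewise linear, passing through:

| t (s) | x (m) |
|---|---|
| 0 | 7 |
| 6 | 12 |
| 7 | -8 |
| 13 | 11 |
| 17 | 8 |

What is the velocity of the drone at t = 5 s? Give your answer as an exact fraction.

Velocity is the slope of the x-t graph on 0–6 s: (12 − 7)/(6 − 0) = 5/6 m/s.

5/6 m/s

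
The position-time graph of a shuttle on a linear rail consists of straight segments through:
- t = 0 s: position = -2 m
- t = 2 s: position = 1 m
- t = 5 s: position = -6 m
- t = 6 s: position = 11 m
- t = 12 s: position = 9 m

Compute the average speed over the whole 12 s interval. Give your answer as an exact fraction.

Average speed = (total path length)/(elapsed time); on a piecewise-linear x-t graph the path length is Σ|Δx|.
0–2 s: |Δx| = |1 − -2| = 3 m
2–5 s: |Δx| = |-6 − 1| = 7 m
5–6 s: |Δx| = |11 − -6| = 17 m
6–12 s: |Δx| = |9 − 11| = 2 m
Total path = 29 m; average speed = 29/12 = 29/12 m/s.

29/12 m/s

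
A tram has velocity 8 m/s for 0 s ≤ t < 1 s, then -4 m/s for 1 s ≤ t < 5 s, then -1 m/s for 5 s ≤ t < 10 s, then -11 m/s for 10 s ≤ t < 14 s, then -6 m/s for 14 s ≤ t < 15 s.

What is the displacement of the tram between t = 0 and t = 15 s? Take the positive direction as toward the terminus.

Displacement is the signed area under the v-t curve.
0–1 s: 8 × 1 = 8 m
1–5 s: -4 × 4 = -16 m
5–10 s: -1 × 5 = -5 m
10–14 s: -11 × 4 = -44 m
14–15 s: -6 × 1 = -6 m
Net displacement = -63 m

-63 m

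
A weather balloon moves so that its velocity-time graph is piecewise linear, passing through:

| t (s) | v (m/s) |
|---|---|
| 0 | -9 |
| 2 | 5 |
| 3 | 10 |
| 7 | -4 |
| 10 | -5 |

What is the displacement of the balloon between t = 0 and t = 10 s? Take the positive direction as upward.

2 m

Net displacement equals the area under the velocity-time graph (areas below the axis count negative).
0–2 s: ½(-9 + 5)(2) = -4 m
2–3 s: ½(5 + 10)(1) = 7.5 m
3–7 s: ½(10 + -4)(4) = 12 m
7–10 s: ½(-4 + -5)(3) = -13.5 m
Net displacement = 2 m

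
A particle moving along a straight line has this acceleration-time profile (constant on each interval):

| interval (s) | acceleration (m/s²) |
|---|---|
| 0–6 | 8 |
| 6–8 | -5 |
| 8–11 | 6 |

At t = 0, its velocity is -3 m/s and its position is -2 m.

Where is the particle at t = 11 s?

336 m

On each constant-a segment, Δv = aΔt and Δx = v₀Δt + ½aΔt²; chain segment to segment.
0–6 s: v starts -3 m/s; Δx = -3·6 + ½·8·6² = 126 m; v ends 45 m/s.
6–8 s: v starts 45 m/s; Δx = 45·2 + ½·-5·2² = 80 m; v ends 35 m/s.
8–11 s: v starts 35 m/s; Δx = 35·3 + ½·6·3² = 132 m; v ends 53 m/s.
x(11) = -2 + Σ Δx = 336 m.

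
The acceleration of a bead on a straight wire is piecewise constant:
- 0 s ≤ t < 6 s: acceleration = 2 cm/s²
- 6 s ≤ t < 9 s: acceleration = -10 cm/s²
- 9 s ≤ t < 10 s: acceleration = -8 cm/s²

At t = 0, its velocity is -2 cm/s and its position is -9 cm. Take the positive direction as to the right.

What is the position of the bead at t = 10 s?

On each constant-a segment, Δv = aΔt and Δx = v₀Δt + ½aΔt²; chain segment to segment.
0–6 s: v starts -2 cm/s; Δx = -2·6 + ½·2·6² = 24 cm; v ends 10 cm/s.
6–9 s: v starts 10 cm/s; Δx = 10·3 + ½·-10·3² = -15 cm; v ends -20 cm/s.
9–10 s: v starts -20 cm/s; Δx = -20·1 + ½·-8·1² = -24 cm; v ends -28 cm/s.
x(10) = -9 + Σ Δx = -24 cm.

-24 cm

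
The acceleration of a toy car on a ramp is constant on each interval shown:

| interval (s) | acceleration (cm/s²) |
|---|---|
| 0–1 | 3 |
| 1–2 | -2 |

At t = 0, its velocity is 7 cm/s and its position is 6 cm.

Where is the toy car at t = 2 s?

23.5 cm

On each constant-a segment, Δv = aΔt and Δx = v₀Δt + ½aΔt²; chain segment to segment.
0–1 s: v starts 7 cm/s; Δx = 7·1 + ½·3·1² = 8.5 cm; v ends 10 cm/s.
1–2 s: v starts 10 cm/s; Δx = 10·1 + ½·-2·1² = 9 cm; v ends 8 cm/s.
x(2) = 6 + Σ Δx = 23.5 cm.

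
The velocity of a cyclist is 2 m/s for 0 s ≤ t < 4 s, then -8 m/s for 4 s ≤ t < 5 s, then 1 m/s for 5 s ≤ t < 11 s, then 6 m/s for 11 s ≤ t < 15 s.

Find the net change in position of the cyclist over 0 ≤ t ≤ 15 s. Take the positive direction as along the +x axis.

Displacement is the signed area under the v-t curve.
0–4 s: 2 × 4 = 8 m
4–5 s: -8 × 1 = -8 m
5–11 s: 1 × 6 = 6 m
11–15 s: 6 × 4 = 24 m
Net displacement = 30 m

30 m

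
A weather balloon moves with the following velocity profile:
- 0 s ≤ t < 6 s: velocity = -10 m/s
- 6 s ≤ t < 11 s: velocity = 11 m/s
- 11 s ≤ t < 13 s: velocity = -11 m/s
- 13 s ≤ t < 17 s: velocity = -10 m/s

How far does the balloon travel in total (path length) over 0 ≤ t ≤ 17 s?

177 m

Total distance travelled is ∫|v| dt — sum the magnitudes of each area piece.
0–6 s: |-10| × 6 = 60 m
6–11 s: |11| × 5 = 55 m
11–13 s: |-11| × 2 = 22 m
13–17 s: |-10| × 4 = 40 m
Total distance = 177 m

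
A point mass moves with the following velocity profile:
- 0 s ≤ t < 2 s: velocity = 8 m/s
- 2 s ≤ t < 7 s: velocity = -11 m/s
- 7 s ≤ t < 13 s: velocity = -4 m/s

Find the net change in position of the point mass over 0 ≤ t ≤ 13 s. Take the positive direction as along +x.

Displacement is the signed area under the v-t curve.
0–2 s: 8 × 2 = 16 m
2–7 s: -11 × 5 = -55 m
7–13 s: -4 × 6 = -24 m
Net displacement = -63 m

-63 m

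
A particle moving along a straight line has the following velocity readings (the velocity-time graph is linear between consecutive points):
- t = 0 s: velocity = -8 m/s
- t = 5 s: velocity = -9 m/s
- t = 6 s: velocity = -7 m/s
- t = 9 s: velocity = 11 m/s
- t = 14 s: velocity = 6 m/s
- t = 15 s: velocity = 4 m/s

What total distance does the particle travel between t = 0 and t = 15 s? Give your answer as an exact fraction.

Total distance travelled is ∫|v| dt — sum the magnitudes of each area piece.
0–5 s: |½(-8 + -9)(5)| = 42.5 m
5–6 s: |½(-9 + -7)(1)| = 8 m
6–9 s: v = 0 at t = 43/6 s; triangle areas 49/12 + 121/12 = 85/6 m
9–14 s: |½(11 + 6)(5)| = 42.5 m
14–15 s: |½(6 + 4)(1)| = 5 m
Total distance = 673/6 m

673/6 m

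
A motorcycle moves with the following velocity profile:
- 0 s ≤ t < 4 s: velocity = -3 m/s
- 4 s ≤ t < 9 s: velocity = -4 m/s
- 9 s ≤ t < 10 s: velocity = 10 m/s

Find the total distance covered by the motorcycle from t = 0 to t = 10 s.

42 m

Total distance travelled is ∫|v| dt — sum the magnitudes of each area piece.
0–4 s: |-3| × 4 = 12 m
4–9 s: |-4| × 5 = 20 m
9–10 s: |10| × 1 = 10 m
Total distance = 42 m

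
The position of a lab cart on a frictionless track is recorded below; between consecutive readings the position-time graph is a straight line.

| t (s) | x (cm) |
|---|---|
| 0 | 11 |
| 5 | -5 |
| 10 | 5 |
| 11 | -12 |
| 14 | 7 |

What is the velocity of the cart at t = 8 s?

2 cm/s

Velocity is the slope of the x-t graph on 5–10 s: (5 − -5)/(10 − 5) = 2 cm/s.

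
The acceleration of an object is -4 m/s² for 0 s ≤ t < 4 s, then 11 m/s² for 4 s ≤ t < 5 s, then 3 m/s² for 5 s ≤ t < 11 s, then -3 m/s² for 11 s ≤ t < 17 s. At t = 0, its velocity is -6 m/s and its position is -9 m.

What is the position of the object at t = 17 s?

On each constant-a segment, Δv = aΔt and Δx = v₀Δt + ½aΔt²; chain segment to segment.
0–4 s: v starts -6 m/s; Δx = -6·4 + ½·-4·4² = -56 m; v ends -22 m/s.
4–5 s: v starts -22 m/s; Δx = -22·1 + ½·11·1² = -16.5 m; v ends -11 m/s.
5–11 s: v starts -11 m/s; Δx = -11·6 + ½·3·6² = -12 m; v ends 7 m/s.
11–17 s: v starts 7 m/s; Δx = 7·6 + ½·-3·6² = -12 m; v ends -11 m/s.
x(17) = -9 + Σ Δx = -105.5 m.

-105.5 m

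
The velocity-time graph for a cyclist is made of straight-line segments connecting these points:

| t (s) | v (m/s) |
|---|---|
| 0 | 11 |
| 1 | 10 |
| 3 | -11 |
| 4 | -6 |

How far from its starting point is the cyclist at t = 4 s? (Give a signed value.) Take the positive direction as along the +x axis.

1 m

Net displacement equals the area under the velocity-time graph (areas below the axis count negative).
0–1 s: ½(11 + 10)(1) = 10.5 m
1–3 s: ½(10 + -11)(2) = -1 m
3–4 s: ½(-11 + -6)(1) = -8.5 m
Net displacement = 1 m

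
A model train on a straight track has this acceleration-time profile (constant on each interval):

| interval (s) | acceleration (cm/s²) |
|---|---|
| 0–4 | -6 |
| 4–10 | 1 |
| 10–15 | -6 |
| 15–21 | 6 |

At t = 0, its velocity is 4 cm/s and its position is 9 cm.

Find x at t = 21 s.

-426 cm

On each constant-a segment, Δv = aΔt and Δx = v₀Δt + ½aΔt²; chain segment to segment.
0–4 s: v starts 4 cm/s; Δx = 4·4 + ½·-6·4² = -32 cm; v ends -20 cm/s.
4–10 s: v starts -20 cm/s; Δx = -20·6 + ½·1·6² = -102 cm; v ends -14 cm/s.
10–15 s: v starts -14 cm/s; Δx = -14·5 + ½·-6·5² = -145 cm; v ends -44 cm/s.
15–21 s: v starts -44 cm/s; Δx = -44·6 + ½·6·6² = -156 cm; v ends -8 cm/s.
x(21) = 9 + Σ Δx = -426 cm.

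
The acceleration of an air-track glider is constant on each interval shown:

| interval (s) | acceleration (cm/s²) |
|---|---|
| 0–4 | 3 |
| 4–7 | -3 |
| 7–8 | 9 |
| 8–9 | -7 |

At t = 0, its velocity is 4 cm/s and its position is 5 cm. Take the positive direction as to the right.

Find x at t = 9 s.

103.5 cm

On each constant-a segment, Δv = aΔt and Δx = v₀Δt + ½aΔt²; chain segment to segment.
0–4 s: v starts 4 cm/s; Δx = 4·4 + ½·3·4² = 40 cm; v ends 16 cm/s.
4–7 s: v starts 16 cm/s; Δx = 16·3 + ½·-3·3² = 34.5 cm; v ends 7 cm/s.
7–8 s: v starts 7 cm/s; Δx = 7·1 + ½·9·1² = 11.5 cm; v ends 16 cm/s.
8–9 s: v starts 16 cm/s; Δx = 16·1 + ½·-7·1² = 12.5 cm; v ends 9 cm/s.
x(9) = 5 + Σ Δx = 103.5 cm.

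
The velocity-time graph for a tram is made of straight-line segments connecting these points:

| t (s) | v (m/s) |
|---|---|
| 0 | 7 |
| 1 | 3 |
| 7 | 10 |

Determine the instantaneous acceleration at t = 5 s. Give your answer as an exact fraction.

Acceleration is the slope of the v-t graph on 1–7 s: (10 − 3)/(7 − 1) = 7/6 m/s².

7/6 m/s²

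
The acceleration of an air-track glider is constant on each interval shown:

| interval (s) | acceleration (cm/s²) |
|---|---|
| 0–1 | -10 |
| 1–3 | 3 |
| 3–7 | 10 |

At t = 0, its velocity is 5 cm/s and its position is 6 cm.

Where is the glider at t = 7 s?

86 cm

On each constant-a segment, Δv = aΔt and Δx = v₀Δt + ½aΔt²; chain segment to segment.
0–1 s: v starts 5 cm/s; Δx = 5·1 + ½·-10·1² = 0 cm; v ends -5 cm/s.
1–3 s: v starts -5 cm/s; Δx = -5·2 + ½·3·2² = -4 cm; v ends 1 cm/s.
3–7 s: v starts 1 cm/s; Δx = 1·4 + ½·10·4² = 84 cm; v ends 41 cm/s.
x(7) = 6 + Σ Δx = 86 cm.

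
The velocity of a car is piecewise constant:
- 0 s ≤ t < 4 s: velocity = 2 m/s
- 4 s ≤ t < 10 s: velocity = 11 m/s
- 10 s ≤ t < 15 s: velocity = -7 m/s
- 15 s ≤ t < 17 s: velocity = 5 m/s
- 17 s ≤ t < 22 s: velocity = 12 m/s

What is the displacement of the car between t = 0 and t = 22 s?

Net displacement equals the area under the velocity-time graph (areas below the axis count negative).
0–4 s: 2 × 4 = 8 m
4–10 s: 11 × 6 = 66 m
10–15 s: -7 × 5 = -35 m
15–17 s: 5 × 2 = 10 m
17–22 s: 12 × 5 = 60 m
Net displacement = 109 m

109 m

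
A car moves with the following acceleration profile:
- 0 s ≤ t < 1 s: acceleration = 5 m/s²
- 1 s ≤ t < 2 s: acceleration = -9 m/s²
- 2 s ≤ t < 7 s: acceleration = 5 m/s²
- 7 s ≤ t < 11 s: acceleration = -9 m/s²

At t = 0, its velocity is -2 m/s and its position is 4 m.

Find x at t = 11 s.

On each constant-a segment, Δv = aΔt and Δx = v₀Δt + ½aΔt²; chain segment to segment.
0–1 s: v starts -2 m/s; Δx = -2·1 + ½·5·1² = 0.5 m; v ends 3 m/s.
1–2 s: v starts 3 m/s; Δx = 3·1 + ½·-9·1² = -1.5 m; v ends -6 m/s.
2–7 s: v starts -6 m/s; Δx = -6·5 + ½·5·5² = 32.5 m; v ends 19 m/s.
7–11 s: v starts 19 m/s; Δx = 19·4 + ½·-9·4² = 4 m; v ends -17 m/s.
x(11) = 4 + Σ Δx = 39.5 m.

39.5 m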